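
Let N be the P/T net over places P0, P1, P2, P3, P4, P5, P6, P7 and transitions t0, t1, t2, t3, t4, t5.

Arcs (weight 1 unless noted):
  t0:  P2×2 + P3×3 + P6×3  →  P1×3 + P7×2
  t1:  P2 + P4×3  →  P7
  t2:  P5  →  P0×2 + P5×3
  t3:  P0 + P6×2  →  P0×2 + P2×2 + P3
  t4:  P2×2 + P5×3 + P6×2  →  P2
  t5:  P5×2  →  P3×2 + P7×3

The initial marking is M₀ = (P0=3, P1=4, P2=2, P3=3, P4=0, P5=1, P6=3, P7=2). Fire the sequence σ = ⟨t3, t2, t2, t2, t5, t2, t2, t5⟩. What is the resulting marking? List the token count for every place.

step 1: fire t3:  (P0=3, P1=4, P2=2, P3=3, P4=0, P5=1, P6=3, P7=2) → (P0=4, P1=4, P2=4, P3=4, P4=0, P5=1, P6=1, P7=2)
step 2: fire t2:  (P0=4, P1=4, P2=4, P3=4, P4=0, P5=1, P6=1, P7=2) → (P0=6, P1=4, P2=4, P3=4, P4=0, P5=3, P6=1, P7=2)
step 3: fire t2:  (P0=6, P1=4, P2=4, P3=4, P4=0, P5=3, P6=1, P7=2) → (P0=8, P1=4, P2=4, P3=4, P4=0, P5=5, P6=1, P7=2)
step 4: fire t2:  (P0=8, P1=4, P2=4, P3=4, P4=0, P5=5, P6=1, P7=2) → (P0=10, P1=4, P2=4, P3=4, P4=0, P5=7, P6=1, P7=2)
step 5: fire t5:  (P0=10, P1=4, P2=4, P3=4, P4=0, P5=7, P6=1, P7=2) → (P0=10, P1=4, P2=4, P3=6, P4=0, P5=5, P6=1, P7=5)
step 6: fire t2:  (P0=10, P1=4, P2=4, P3=6, P4=0, P5=5, P6=1, P7=5) → (P0=12, P1=4, P2=4, P3=6, P4=0, P5=7, P6=1, P7=5)
step 7: fire t2:  (P0=12, P1=4, P2=4, P3=6, P4=0, P5=7, P6=1, P7=5) → (P0=14, P1=4, P2=4, P3=6, P4=0, P5=9, P6=1, P7=5)
step 8: fire t5:  (P0=14, P1=4, P2=4, P3=6, P4=0, P5=9, P6=1, P7=5) → (P0=14, P1=4, P2=4, P3=8, P4=0, P5=7, P6=1, P7=8)

(P0=14, P1=4, P2=4, P3=8, P4=0, P5=7, P6=1, P7=8)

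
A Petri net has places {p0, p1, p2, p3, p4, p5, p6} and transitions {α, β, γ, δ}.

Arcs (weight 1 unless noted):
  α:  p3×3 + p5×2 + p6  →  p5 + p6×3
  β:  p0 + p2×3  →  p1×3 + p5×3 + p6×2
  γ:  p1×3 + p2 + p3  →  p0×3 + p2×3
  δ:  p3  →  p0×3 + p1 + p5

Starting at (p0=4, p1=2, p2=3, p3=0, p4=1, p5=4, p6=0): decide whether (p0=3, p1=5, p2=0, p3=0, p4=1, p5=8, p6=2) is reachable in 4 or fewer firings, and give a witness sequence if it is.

NO — not reachable within 4 firings

depth 0: 1 marking
depth 1: 2 markings reached so far
depth 2: 2 markings reached so far
(frontier empty at depth 2; search complete)
target is not among the 2 markings reachable within 4 steps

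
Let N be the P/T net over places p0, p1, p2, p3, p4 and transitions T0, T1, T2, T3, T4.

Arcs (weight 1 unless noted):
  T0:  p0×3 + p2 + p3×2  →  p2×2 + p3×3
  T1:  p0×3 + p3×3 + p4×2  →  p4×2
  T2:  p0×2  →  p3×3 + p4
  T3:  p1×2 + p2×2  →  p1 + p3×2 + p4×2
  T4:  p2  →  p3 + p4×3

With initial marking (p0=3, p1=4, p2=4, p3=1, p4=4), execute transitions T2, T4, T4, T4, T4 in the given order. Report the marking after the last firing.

step 1: fire T2:  (p0=3, p1=4, p2=4, p3=1, p4=4) → (p0=1, p1=4, p2=4, p3=4, p4=5)
step 2: fire T4:  (p0=1, p1=4, p2=4, p3=4, p4=5) → (p0=1, p1=4, p2=3, p3=5, p4=8)
step 3: fire T4:  (p0=1, p1=4, p2=3, p3=5, p4=8) → (p0=1, p1=4, p2=2, p3=6, p4=11)
step 4: fire T4:  (p0=1, p1=4, p2=2, p3=6, p4=11) → (p0=1, p1=4, p2=1, p3=7, p4=14)
step 5: fire T4:  (p0=1, p1=4, p2=1, p3=7, p4=14) → (p0=1, p1=4, p2=0, p3=8, p4=17)

(p0=1, p1=4, p2=0, p3=8, p4=17)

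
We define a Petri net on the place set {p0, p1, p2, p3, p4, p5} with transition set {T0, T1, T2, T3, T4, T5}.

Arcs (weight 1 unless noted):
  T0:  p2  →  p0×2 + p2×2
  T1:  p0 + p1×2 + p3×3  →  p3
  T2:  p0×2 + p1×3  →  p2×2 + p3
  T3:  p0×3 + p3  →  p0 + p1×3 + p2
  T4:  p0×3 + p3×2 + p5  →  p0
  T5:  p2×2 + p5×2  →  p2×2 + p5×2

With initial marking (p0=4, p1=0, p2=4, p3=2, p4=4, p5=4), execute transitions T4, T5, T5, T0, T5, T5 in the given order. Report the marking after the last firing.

step 1: fire T4:  (p0=4, p1=0, p2=4, p3=2, p4=4, p5=4) → (p0=2, p1=0, p2=4, p3=0, p4=4, p5=3)
step 2: fire T5:  (p0=2, p1=0, p2=4, p3=0, p4=4, p5=3) → (p0=2, p1=0, p2=4, p3=0, p4=4, p5=3)
step 3: fire T5:  (p0=2, p1=0, p2=4, p3=0, p4=4, p5=3) → (p0=2, p1=0, p2=4, p3=0, p4=4, p5=3)
step 4: fire T0:  (p0=2, p1=0, p2=4, p3=0, p4=4, p5=3) → (p0=4, p1=0, p2=5, p3=0, p4=4, p5=3)
step 5: fire T5:  (p0=4, p1=0, p2=5, p3=0, p4=4, p5=3) → (p0=4, p1=0, p2=5, p3=0, p4=4, p5=3)
step 6: fire T5:  (p0=4, p1=0, p2=5, p3=0, p4=4, p5=3) → (p0=4, p1=0, p2=5, p3=0, p4=4, p5=3)

(p0=4, p1=0, p2=5, p3=0, p4=4, p5=3)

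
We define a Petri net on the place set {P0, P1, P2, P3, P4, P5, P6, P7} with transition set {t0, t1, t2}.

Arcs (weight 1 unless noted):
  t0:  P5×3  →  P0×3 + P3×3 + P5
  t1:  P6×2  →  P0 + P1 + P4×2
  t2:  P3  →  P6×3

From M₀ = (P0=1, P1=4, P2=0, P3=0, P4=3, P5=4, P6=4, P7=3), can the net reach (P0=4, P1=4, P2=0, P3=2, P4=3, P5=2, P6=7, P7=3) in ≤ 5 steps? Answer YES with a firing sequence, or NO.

step 1: fire t0:  (P0=1, P1=4, P2=0, P3=0, P4=3, P5=4, P6=4, P7=3) → (P0=4, P1=4, P2=0, P3=3, P4=3, P5=2, P6=4, P7=3)
step 2: fire t2:  (P0=4, P1=4, P2=0, P3=3, P4=3, P5=2, P6=4, P7=3) → (P0=4, P1=4, P2=0, P3=2, P4=3, P5=2, P6=7, P7=3)

YES — reachable via ⟨t0, t2⟩ (2 firings)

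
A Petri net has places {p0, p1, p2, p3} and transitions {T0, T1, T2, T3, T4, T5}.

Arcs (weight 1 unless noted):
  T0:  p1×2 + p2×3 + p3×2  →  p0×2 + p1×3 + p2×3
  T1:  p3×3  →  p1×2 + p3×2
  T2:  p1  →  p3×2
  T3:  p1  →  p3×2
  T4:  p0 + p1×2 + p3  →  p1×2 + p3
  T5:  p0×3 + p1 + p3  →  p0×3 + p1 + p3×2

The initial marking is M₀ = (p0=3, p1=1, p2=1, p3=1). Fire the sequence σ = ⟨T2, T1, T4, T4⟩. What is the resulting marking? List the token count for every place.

step 1: fire T2:  (p0=3, p1=1, p2=1, p3=1) → (p0=3, p1=0, p2=1, p3=3)
step 2: fire T1:  (p0=3, p1=0, p2=1, p3=3) → (p0=3, p1=2, p2=1, p3=2)
step 3: fire T4:  (p0=3, p1=2, p2=1, p3=2) → (p0=2, p1=2, p2=1, p3=2)
step 4: fire T4:  (p0=2, p1=2, p2=1, p3=2) → (p0=1, p1=2, p2=1, p3=2)

(p0=1, p1=2, p2=1, p3=2)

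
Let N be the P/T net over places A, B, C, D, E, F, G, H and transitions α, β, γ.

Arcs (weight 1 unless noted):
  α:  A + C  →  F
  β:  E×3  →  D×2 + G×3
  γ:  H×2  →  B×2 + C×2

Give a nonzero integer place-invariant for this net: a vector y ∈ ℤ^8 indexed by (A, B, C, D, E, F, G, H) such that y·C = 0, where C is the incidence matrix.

Incidence matrix C (rows=places, cols=transitions):
        α    β    γ
    A  -1    0    0
    B   0    0    2
    C  -1    0    2
    D   0    2    0
    E   0   -3    0
    F   1    0    0
    G   0    3    0
    H   0    0   -2

Candidate y = [1, 1, -1, 0, 0, 0, 0, 0]; check y·C column-wise:
  col α: 1·-1 + 1·0 + -1·-1 + 0·1 = 0
  col β: 1·0 + 1·0 + -1·0 + 0·2 + 0·-3 + 0·3 = 0
  col γ: 1·0 + 1·2 + -1·2 + 0·-2 = 0

y = (A:1, B:1, C:-1, D:0, E:0, F:0, G:0, H:0)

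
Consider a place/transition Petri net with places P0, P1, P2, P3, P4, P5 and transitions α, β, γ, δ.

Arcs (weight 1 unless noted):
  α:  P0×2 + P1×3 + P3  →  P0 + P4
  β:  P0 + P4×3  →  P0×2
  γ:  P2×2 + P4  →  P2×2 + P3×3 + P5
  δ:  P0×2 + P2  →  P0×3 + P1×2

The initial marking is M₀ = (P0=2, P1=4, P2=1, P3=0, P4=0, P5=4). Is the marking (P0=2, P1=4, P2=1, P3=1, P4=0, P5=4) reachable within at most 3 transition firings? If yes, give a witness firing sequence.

depth 0: 1 marking
depth 1: 2 markings reached so far
depth 2: 2 markings reached so far
(frontier empty at depth 2; search complete)
target is not among the 2 markings reachable within 3 steps

NO — not reachable within 3 firings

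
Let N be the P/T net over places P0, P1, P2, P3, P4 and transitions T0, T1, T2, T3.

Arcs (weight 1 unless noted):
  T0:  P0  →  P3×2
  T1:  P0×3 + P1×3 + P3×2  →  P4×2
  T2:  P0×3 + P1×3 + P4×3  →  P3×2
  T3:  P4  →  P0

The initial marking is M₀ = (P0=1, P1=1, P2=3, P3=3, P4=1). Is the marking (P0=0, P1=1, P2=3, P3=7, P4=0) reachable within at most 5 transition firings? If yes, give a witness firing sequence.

YES — reachable via ⟨T0, T3, T0⟩ (3 firings)

step 1: fire T0:  (P0=1, P1=1, P2=3, P3=3, P4=1) → (P0=0, P1=1, P2=3, P3=5, P4=1)
step 2: fire T3:  (P0=0, P1=1, P2=3, P3=5, P4=1) → (P0=1, P1=1, P2=3, P3=5, P4=0)
step 3: fire T0:  (P0=1, P1=1, P2=3, P3=5, P4=0) → (P0=0, P1=1, P2=3, P3=7, P4=0)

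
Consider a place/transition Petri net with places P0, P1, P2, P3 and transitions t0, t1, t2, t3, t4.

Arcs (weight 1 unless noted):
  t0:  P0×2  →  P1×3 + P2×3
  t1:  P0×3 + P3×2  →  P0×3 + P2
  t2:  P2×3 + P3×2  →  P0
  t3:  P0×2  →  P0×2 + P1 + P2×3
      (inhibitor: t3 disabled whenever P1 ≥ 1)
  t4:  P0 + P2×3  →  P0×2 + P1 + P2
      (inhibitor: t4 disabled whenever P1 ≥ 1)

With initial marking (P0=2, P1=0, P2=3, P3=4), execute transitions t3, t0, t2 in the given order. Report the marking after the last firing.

step 1: fire t3:  (P0=2, P1=0, P2=3, P3=4) → (P0=2, P1=1, P2=6, P3=4)
step 2: fire t0:  (P0=2, P1=1, P2=6, P3=4) → (P0=0, P1=4, P2=9, P3=4)
step 3: fire t2:  (P0=0, P1=4, P2=9, P3=4) → (P0=1, P1=4, P2=6, P3=2)

(P0=1, P1=4, P2=6, P3=2)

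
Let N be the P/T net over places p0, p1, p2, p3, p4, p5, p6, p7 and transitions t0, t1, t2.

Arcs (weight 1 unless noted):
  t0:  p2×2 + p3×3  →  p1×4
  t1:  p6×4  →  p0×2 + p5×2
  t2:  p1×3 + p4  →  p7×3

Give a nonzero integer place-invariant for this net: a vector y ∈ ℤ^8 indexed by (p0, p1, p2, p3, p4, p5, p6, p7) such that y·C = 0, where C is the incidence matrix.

y = (p0:0, p1:0, p2:3, p3:-2, p4:0, p5:0, p6:0, p7:0)

Incidence matrix C (rows=places, cols=transitions):
       t0   t1   t2
   p0   0    2    0
   p1   4    0   -3
   p2  -2    0    0
   p3  -3    0    0
   p4   0    0   -1
   p5   0    2    0
   p6   0   -4    0
   p7   0    0    3

Candidate y = [0, 0, 3, -2, 0, 0, 0, 0]; check y·C column-wise:
  col t0: 0·4 + 3·-2 + -2·-3 = 0
  col t1: 0·2 + 3·0 + -2·0 + 0·2 + 0·-4 = 0
  col t2: 0·-3 + 3·0 + -2·0 + 0·-1 + 0·3 = 0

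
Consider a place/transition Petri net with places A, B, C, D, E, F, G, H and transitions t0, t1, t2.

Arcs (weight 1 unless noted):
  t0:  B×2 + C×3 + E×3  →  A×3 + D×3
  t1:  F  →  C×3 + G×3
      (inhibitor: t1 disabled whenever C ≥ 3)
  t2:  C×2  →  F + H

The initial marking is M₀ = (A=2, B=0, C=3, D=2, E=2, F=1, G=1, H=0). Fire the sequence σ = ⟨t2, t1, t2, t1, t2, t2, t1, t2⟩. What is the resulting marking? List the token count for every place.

step 1: fire t2:  (A=2, B=0, C=3, D=2, E=2, F=1, G=1, H=0) → (A=2, B=0, C=1, D=2, E=2, F=2, G=1, H=1)
step 2: fire t1:  (A=2, B=0, C=1, D=2, E=2, F=2, G=1, H=1) → (A=2, B=0, C=4, D=2, E=2, F=1, G=4, H=1)
step 3: fire t2:  (A=2, B=0, C=4, D=2, E=2, F=1, G=4, H=1) → (A=2, B=0, C=2, D=2, E=2, F=2, G=4, H=2)
step 4: fire t1:  (A=2, B=0, C=2, D=2, E=2, F=2, G=4, H=2) → (A=2, B=0, C=5, D=2, E=2, F=1, G=7, H=2)
step 5: fire t2:  (A=2, B=0, C=5, D=2, E=2, F=1, G=7, H=2) → (A=2, B=0, C=3, D=2, E=2, F=2, G=7, H=3)
step 6: fire t2:  (A=2, B=0, C=3, D=2, E=2, F=2, G=7, H=3) → (A=2, B=0, C=1, D=2, E=2, F=3, G=7, H=4)
step 7: fire t1:  (A=2, B=0, C=1, D=2, E=2, F=3, G=7, H=4) → (A=2, B=0, C=4, D=2, E=2, F=2, G=10, H=4)
step 8: fire t2:  (A=2, B=0, C=4, D=2, E=2, F=2, G=10, H=4) → (A=2, B=0, C=2, D=2, E=2, F=3, G=10, H=5)

(A=2, B=0, C=2, D=2, E=2, F=3, G=10, H=5)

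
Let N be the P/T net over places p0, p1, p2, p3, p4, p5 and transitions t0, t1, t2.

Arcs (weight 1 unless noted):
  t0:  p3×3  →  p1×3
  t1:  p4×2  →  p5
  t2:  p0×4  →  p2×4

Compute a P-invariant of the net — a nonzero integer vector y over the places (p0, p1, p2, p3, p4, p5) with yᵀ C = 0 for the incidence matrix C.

Incidence matrix C (rows=places, cols=transitions):
       t0   t1   t2
   p0   0    0   -4
   p1   3    0    0
   p2   0    0    4
   p3  -3    0    0
   p4   0   -2    0
   p5   0    1    0

Candidate y = [1, 0, 1, 0, 0, 0]; check y·C column-wise:
  col t0: 1·0 + 0·3 + 1·0 + 0·-3 = 0
  col t1: 1·0 + 1·0 + 0·-2 + 0·1 = 0
  col t2: 1·-4 + 1·4 = 0

y = (p0:1, p1:0, p2:1, p3:0, p4:0, p5:0)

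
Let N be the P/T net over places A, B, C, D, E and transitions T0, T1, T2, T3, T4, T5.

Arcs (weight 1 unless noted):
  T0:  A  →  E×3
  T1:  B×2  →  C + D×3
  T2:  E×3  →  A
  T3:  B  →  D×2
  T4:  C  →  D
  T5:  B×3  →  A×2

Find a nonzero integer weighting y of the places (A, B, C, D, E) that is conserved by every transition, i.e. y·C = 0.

Incidence matrix C (rows=places, cols=transitions):
       T0   T1   T2   T3   T4   T5
    A  -1    0    1    0    0    2
    B   0   -2    0   -1    0   -3
    C   0    1    0    0   -1    0
    D   0    3    0    2    1    0
    E   3    0   -3    0    0    0

Candidate y = [3, 2, 1, 1, 1]; check y·C column-wise:
  col T0: 3·-1 + 2·0 + 1·0 + 1·0 + 1·3 = 0
  col T1: 3·0 + 2·-2 + 1·1 + 1·3 + 1·0 = 0
  col T2: 3·1 + 2·0 + 1·0 + 1·0 + 1·-3 = 0
  col T3: 3·0 + 2·-1 + 1·0 + 1·2 + 1·0 = 0
  col T4: 3·0 + 2·0 + 1·-1 + 1·1 + 1·0 = 0
  col T5: 3·2 + 2·-3 + 1·0 + 1·0 + 1·0 = 0

y = (A:3, B:2, C:1, D:1, E:1)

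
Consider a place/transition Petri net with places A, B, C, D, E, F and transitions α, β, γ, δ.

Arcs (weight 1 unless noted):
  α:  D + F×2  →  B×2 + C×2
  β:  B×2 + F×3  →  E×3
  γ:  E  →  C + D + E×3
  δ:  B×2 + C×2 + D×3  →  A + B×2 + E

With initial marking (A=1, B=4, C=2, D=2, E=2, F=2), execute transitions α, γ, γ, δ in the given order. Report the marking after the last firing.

step 1: fire α:  (A=1, B=4, C=2, D=2, E=2, F=2) → (A=1, B=6, C=4, D=1, E=2, F=0)
step 2: fire γ:  (A=1, B=6, C=4, D=1, E=2, F=0) → (A=1, B=6, C=5, D=2, E=4, F=0)
step 3: fire γ:  (A=1, B=6, C=5, D=2, E=4, F=0) → (A=1, B=6, C=6, D=3, E=6, F=0)
step 4: fire δ:  (A=1, B=6, C=6, D=3, E=6, F=0) → (A=2, B=6, C=4, D=0, E=7, F=0)

(A=2, B=6, C=4, D=0, E=7, F=0)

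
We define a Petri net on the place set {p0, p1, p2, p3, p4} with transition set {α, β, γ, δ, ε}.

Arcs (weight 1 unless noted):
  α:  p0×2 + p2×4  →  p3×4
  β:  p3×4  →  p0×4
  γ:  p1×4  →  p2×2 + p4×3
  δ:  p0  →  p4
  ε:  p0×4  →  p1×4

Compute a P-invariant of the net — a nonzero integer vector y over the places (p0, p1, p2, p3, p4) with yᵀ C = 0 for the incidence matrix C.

y = (p0:2, p1:2, p2:1, p3:2, p4:2)

Incidence matrix C (rows=places, cols=transitions):
        α    β    γ    δ    ε
   p0  -2    4    0   -1   -4
   p1   0    0   -4    0    4
   p2  -4    0    2    0    0
   p3   4   -4    0    0    0
   p4   0    0    3    1    0

Candidate y = [2, 2, 1, 2, 2]; check y·C column-wise:
  col α: 2·-2 + 2·0 + 1·-4 + 2·4 + 2·0 = 0
  col β: 2·4 + 2·0 + 1·0 + 2·-4 + 2·0 = 0
  col γ: 2·0 + 2·-4 + 1·2 + 2·0 + 2·3 = 0
  col δ: 2·-1 + 2·0 + 1·0 + 2·0 + 2·1 = 0
  col ε: 2·-4 + 2·4 + 1·0 + 2·0 + 2·0 = 0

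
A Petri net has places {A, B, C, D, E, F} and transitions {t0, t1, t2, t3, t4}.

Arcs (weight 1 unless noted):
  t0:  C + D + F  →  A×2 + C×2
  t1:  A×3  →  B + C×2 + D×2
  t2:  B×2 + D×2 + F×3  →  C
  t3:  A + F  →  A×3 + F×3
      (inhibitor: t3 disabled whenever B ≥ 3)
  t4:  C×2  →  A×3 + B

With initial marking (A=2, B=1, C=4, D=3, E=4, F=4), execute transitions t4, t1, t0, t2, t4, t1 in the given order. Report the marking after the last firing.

step 1: fire t4:  (A=2, B=1, C=4, D=3, E=4, F=4) → (A=5, B=2, C=2, D=3, E=4, F=4)
step 2: fire t1:  (A=5, B=2, C=2, D=3, E=4, F=4) → (A=2, B=3, C=4, D=5, E=4, F=4)
step 3: fire t0:  (A=2, B=3, C=4, D=5, E=4, F=4) → (A=4, B=3, C=5, D=4, E=4, F=3)
step 4: fire t2:  (A=4, B=3, C=5, D=4, E=4, F=3) → (A=4, B=1, C=6, D=2, E=4, F=0)
step 5: fire t4:  (A=4, B=1, C=6, D=2, E=4, F=0) → (A=7, B=2, C=4, D=2, E=4, F=0)
step 6: fire t1:  (A=7, B=2, C=4, D=2, E=4, F=0) → (A=4, B=3, C=6, D=4, E=4, F=0)

(A=4, B=3, C=6, D=4, E=4, F=0)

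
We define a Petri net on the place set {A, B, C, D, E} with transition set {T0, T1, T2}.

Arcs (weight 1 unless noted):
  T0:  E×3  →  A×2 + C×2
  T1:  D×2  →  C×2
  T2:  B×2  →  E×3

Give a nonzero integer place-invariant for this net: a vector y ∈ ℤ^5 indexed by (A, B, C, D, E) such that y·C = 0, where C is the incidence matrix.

Incidence matrix C (rows=places, cols=transitions):
       T0   T1   T2
    A   2    0    0
    B   0    0   -2
    C   2    2    0
    D   0   -2    0
    E  -3    0    3

Candidate y = [1, 0, -1, -1, 0]; check y·C column-wise:
  col T0: 1·2 + -1·2 + -1·0 + 0·-3 = 0
  col T1: 1·0 + -1·2 + -1·-2 = 0
  col T2: 1·0 + 0·-2 + -1·0 + -1·0 + 0·3 = 0

y = (A:1, B:0, C:-1, D:-1, E:0)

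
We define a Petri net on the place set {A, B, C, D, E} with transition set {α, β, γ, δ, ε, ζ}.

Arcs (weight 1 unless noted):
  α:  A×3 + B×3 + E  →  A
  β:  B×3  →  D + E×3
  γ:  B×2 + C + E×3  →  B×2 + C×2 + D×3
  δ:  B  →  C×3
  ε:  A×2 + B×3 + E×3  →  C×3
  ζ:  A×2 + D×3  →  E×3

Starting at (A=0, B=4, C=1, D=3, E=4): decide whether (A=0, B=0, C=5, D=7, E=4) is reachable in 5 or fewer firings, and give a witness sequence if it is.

YES — reachable via ⟨γ, β, δ⟩ (3 firings)

step 1: fire γ:  (A=0, B=4, C=1, D=3, E=4) → (A=0, B=4, C=2, D=6, E=1)
step 2: fire β:  (A=0, B=4, C=2, D=6, E=1) → (A=0, B=1, C=2, D=7, E=4)
step 3: fire δ:  (A=0, B=1, C=2, D=7, E=4) → (A=0, B=0, C=5, D=7, E=4)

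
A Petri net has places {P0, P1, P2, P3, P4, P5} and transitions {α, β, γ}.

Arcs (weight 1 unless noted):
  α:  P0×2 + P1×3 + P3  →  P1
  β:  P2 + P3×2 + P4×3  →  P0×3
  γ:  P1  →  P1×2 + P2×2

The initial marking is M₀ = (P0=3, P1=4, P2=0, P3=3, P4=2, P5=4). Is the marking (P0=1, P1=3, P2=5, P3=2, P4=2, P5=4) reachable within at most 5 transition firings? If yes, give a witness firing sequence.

NO — not reachable within 5 firings

depth 0: 1 marking
depth 1: 3 markings reached so far
depth 2: 5 markings reached so far
depth 3: 7 markings reached so far
depth 4: 9 markings reached so far
depth 5: 11 markings reached so far
target is not among the 11 markings reachable within 5 steps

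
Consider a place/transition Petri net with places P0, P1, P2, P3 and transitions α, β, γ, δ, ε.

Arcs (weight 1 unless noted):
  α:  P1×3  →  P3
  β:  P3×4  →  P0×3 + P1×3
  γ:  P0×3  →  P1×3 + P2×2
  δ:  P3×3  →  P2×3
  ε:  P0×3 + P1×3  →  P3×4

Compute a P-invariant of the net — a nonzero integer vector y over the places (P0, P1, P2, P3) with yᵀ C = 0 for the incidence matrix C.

y = (P0:3, P1:1, P2:3, P3:3)

Incidence matrix C (rows=places, cols=transitions):
        α    β    γ    δ    ε
   P0   0    3   -3    0   -3
   P1  -3    3    3    0   -3
   P2   0    0    2    3    0
   P3   1   -4    0   -3    4

Candidate y = [3, 1, 3, 3]; check y·C column-wise:
  col α: 3·0 + 1·-3 + 3·0 + 3·1 = 0
  col β: 3·3 + 1·3 + 3·0 + 3·-4 = 0
  col γ: 3·-3 + 1·3 + 3·2 + 3·0 = 0
  col δ: 3·0 + 1·0 + 3·3 + 3·-3 = 0
  col ε: 3·-3 + 1·-3 + 3·0 + 3·4 = 0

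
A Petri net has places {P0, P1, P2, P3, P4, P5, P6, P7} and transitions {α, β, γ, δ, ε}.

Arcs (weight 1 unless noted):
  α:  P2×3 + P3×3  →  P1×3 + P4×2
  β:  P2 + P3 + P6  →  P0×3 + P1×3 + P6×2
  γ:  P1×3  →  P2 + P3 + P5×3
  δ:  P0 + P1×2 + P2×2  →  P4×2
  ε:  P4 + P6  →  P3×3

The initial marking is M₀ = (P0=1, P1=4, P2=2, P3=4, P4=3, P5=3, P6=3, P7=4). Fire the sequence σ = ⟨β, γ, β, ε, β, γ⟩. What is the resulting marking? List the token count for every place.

(P0=10, P1=7, P2=1, P3=6, P4=2, P5=9, P6=5, P7=4)

step 1: fire β:  (P0=1, P1=4, P2=2, P3=4, P4=3, P5=3, P6=3, P7=4) → (P0=4, P1=7, P2=1, P3=3, P4=3, P5=3, P6=4, P7=4)
step 2: fire γ:  (P0=4, P1=7, P2=1, P3=3, P4=3, P5=3, P6=4, P7=4) → (P0=4, P1=4, P2=2, P3=4, P4=3, P5=6, P6=4, P7=4)
step 3: fire β:  (P0=4, P1=4, P2=2, P3=4, P4=3, P5=6, P6=4, P7=4) → (P0=7, P1=7, P2=1, P3=3, P4=3, P5=6, P6=5, P7=4)
step 4: fire ε:  (P0=7, P1=7, P2=1, P3=3, P4=3, P5=6, P6=5, P7=4) → (P0=7, P1=7, P2=1, P3=6, P4=2, P5=6, P6=4, P7=4)
step 5: fire β:  (P0=7, P1=7, P2=1, P3=6, P4=2, P5=6, P6=4, P7=4) → (P0=10, P1=10, P2=0, P3=5, P4=2, P5=6, P6=5, P7=4)
step 6: fire γ:  (P0=10, P1=10, P2=0, P3=5, P4=2, P5=6, P6=5, P7=4) → (P0=10, P1=7, P2=1, P3=6, P4=2, P5=9, P6=5, P7=4)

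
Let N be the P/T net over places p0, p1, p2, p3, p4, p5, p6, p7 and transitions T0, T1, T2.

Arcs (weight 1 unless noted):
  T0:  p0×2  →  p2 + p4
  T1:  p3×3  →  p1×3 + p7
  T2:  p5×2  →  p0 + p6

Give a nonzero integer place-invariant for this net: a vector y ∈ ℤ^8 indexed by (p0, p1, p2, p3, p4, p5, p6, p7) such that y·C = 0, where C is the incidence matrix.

Incidence matrix C (rows=places, cols=transitions):
       T0   T1   T2
   p0  -2    0    1
   p1   0    3    0
   p2   1    0    0
   p3   0   -3    0
   p4   1    0    0
   p5   0    0   -2
   p6   0    0    1
   p7   0    1    0

Candidate y = [0, 1, 0, 1, 0, 0, 0, 0]; check y·C column-wise:
  col T0: 0·-2 + 1·0 + 0·1 + 1·0 + 0·1 = 0
  col T1: 1·3 + 1·-3 + 0·1 = 0
  col T2: 0·1 + 1·0 + 1·0 + 0·-2 + 0·1 = 0

y = (p0:0, p1:1, p2:0, p3:1, p4:0, p5:0, p6:0, p7:0)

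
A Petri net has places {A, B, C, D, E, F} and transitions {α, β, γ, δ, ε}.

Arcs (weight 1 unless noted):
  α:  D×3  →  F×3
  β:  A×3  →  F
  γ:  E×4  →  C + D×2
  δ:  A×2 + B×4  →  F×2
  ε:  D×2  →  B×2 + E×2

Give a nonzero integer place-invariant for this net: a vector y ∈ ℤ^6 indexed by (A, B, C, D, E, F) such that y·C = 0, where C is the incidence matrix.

y = (A:1, B:1, C:2, D:3, E:2, F:3)

Incidence matrix C (rows=places, cols=transitions):
        α    β    γ    δ    ε
    A   0   -3    0   -2    0
    B   0    0    0   -4    2
    C   0    0    1    0    0
    D  -3    0    2    0   -2
    E   0    0   -4    0    2
    F   3    1    0    2    0

Candidate y = [1, 1, 2, 3, 2, 3]; check y·C column-wise:
  col α: 1·0 + 1·0 + 2·0 + 3·-3 + 2·0 + 3·3 = 0
  col β: 1·-3 + 1·0 + 2·0 + 3·0 + 2·0 + 3·1 = 0
  col γ: 1·0 + 1·0 + 2·1 + 3·2 + 2·-4 + 3·0 = 0
  col δ: 1·-2 + 1·-4 + 2·0 + 3·0 + 2·0 + 3·2 = 0
  col ε: 1·0 + 1·2 + 2·0 + 3·-2 + 2·2 + 3·0 = 0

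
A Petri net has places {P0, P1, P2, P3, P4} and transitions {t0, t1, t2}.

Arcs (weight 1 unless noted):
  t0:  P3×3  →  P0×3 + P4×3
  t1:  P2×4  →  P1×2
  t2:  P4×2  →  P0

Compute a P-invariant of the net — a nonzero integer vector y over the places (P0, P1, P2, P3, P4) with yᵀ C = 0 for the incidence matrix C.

Incidence matrix C (rows=places, cols=transitions):
       t0   t1   t2
   P0   3    0    1
   P1   0    2    0
   P2   0   -4    0
   P3  -3    0    0
   P4   3    0   -2

Candidate y = [0, 2, 1, 0, 0]; check y·C column-wise:
  col t0: 0·3 + 2·0 + 1·0 + 0·-3 + 0·3 = 0
  col t1: 2·2 + 1·-4 = 0
  col t2: 0·1 + 2·0 + 1·0 + 0·-2 = 0

y = (P0:0, P1:2, P2:1, P3:0, P4:0)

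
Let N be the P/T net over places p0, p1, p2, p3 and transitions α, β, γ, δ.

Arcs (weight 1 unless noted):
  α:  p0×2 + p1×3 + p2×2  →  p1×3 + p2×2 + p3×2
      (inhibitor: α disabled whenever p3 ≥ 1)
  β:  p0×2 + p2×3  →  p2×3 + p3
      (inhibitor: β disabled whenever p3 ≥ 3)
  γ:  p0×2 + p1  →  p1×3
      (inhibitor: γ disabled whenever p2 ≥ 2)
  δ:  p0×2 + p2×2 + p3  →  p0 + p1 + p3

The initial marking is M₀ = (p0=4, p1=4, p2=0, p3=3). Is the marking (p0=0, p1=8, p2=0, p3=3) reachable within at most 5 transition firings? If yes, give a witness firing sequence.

step 1: fire γ:  (p0=4, p1=4, p2=0, p3=3) → (p0=2, p1=6, p2=0, p3=3)
step 2: fire γ:  (p0=2, p1=6, p2=0, p3=3) → (p0=0, p1=8, p2=0, p3=3)

YES — reachable via ⟨γ, γ⟩ (2 firings)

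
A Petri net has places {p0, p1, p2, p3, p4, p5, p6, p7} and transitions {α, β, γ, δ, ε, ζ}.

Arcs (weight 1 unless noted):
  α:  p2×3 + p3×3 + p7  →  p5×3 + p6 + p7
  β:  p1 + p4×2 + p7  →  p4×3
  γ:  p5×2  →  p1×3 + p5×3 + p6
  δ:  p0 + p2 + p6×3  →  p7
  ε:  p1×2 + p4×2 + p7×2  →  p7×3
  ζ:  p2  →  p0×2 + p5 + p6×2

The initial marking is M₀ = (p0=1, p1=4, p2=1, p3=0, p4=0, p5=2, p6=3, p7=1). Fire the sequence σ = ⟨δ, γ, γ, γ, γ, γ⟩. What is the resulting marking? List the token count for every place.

(p0=0, p1=19, p2=0, p3=0, p4=0, p5=7, p6=5, p7=2)

step 1: fire δ:  (p0=1, p1=4, p2=1, p3=0, p4=0, p5=2, p6=3, p7=1) → (p0=0, p1=4, p2=0, p3=0, p4=0, p5=2, p6=0, p7=2)
step 2: fire γ:  (p0=0, p1=4, p2=0, p3=0, p4=0, p5=2, p6=0, p7=2) → (p0=0, p1=7, p2=0, p3=0, p4=0, p5=3, p6=1, p7=2)
step 3: fire γ:  (p0=0, p1=7, p2=0, p3=0, p4=0, p5=3, p6=1, p7=2) → (p0=0, p1=10, p2=0, p3=0, p4=0, p5=4, p6=2, p7=2)
step 4: fire γ:  (p0=0, p1=10, p2=0, p3=0, p4=0, p5=4, p6=2, p7=2) → (p0=0, p1=13, p2=0, p3=0, p4=0, p5=5, p6=3, p7=2)
step 5: fire γ:  (p0=0, p1=13, p2=0, p3=0, p4=0, p5=5, p6=3, p7=2) → (p0=0, p1=16, p2=0, p3=0, p4=0, p5=6, p6=4, p7=2)
step 6: fire γ:  (p0=0, p1=16, p2=0, p3=0, p4=0, p5=6, p6=4, p7=2) → (p0=0, p1=19, p2=0, p3=0, p4=0, p5=7, p6=5, p7=2)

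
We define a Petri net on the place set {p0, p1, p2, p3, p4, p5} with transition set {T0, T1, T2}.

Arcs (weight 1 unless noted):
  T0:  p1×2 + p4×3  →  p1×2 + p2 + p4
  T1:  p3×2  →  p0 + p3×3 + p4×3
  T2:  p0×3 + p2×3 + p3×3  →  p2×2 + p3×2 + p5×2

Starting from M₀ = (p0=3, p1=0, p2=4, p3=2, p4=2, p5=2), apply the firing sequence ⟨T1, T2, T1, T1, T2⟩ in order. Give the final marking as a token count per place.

(p0=0, p1=0, p2=2, p3=3, p4=11, p5=6)

step 1: fire T1:  (p0=3, p1=0, p2=4, p3=2, p4=2, p5=2) → (p0=4, p1=0, p2=4, p3=3, p4=5, p5=2)
step 2: fire T2:  (p0=4, p1=0, p2=4, p3=3, p4=5, p5=2) → (p0=1, p1=0, p2=3, p3=2, p4=5, p5=4)
step 3: fire T1:  (p0=1, p1=0, p2=3, p3=2, p4=5, p5=4) → (p0=2, p1=0, p2=3, p3=3, p4=8, p5=4)
step 4: fire T1:  (p0=2, p1=0, p2=3, p3=3, p4=8, p5=4) → (p0=3, p1=0, p2=3, p3=4, p4=11, p5=4)
step 5: fire T2:  (p0=3, p1=0, p2=3, p3=4, p4=11, p5=4) → (p0=0, p1=0, p2=2, p3=3, p4=11, p5=6)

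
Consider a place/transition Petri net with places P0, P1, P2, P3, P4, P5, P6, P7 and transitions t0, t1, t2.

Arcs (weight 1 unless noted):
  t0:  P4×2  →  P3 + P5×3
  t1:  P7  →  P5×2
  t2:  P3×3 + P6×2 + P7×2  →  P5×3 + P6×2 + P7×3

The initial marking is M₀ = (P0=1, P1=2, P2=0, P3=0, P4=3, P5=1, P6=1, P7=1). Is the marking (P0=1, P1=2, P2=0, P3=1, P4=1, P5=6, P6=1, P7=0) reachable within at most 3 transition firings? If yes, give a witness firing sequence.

step 1: fire t0:  (P0=1, P1=2, P2=0, P3=0, P4=3, P5=1, P6=1, P7=1) → (P0=1, P1=2, P2=0, P3=1, P4=1, P5=4, P6=1, P7=1)
step 2: fire t1:  (P0=1, P1=2, P2=0, P3=1, P4=1, P5=4, P6=1, P7=1) → (P0=1, P1=2, P2=0, P3=1, P4=1, P5=6, P6=1, P7=0)

YES — reachable via ⟨t0, t1⟩ (2 firings)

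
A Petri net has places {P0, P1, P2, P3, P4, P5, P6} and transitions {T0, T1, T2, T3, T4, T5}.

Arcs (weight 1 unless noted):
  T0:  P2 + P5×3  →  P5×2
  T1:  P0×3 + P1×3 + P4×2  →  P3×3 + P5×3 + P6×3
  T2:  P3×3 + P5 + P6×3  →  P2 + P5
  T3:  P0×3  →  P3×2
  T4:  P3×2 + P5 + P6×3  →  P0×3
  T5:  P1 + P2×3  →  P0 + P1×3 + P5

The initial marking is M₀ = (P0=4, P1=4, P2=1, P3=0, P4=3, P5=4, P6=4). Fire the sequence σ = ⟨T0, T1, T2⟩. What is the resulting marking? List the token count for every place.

step 1: fire T0:  (P0=4, P1=4, P2=1, P3=0, P4=3, P5=4, P6=4) → (P0=4, P1=4, P2=0, P3=0, P4=3, P5=3, P6=4)
step 2: fire T1:  (P0=4, P1=4, P2=0, P3=0, P4=3, P5=3, P6=4) → (P0=1, P1=1, P2=0, P3=3, P4=1, P5=6, P6=7)
step 3: fire T2:  (P0=1, P1=1, P2=0, P3=3, P4=1, P5=6, P6=7) → (P0=1, P1=1, P2=1, P3=0, P4=1, P5=6, P6=4)

(P0=1, P1=1, P2=1, P3=0, P4=1, P5=6, P6=4)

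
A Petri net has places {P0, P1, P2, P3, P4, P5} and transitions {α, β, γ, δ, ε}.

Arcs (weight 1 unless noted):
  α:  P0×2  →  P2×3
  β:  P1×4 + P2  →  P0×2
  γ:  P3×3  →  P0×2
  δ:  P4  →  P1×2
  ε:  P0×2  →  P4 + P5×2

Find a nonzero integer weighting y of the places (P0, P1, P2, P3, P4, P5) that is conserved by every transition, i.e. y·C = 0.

Incidence matrix C (rows=places, cols=transitions):
        α    β    γ    δ    ε
   P0  -2    2    2    0   -2
   P1   0   -4    0    2    0
   P2   3   -1    0    0    0
   P3   0    0   -3    0    0
   P4   0    0    0   -1    1
   P5   0    0    0    0    2

Candidate y = [3, 1, 2, 2, 2, 2]; check y·C column-wise:
  col α: 3·-2 + 1·0 + 2·3 + 2·0 + 2·0 + 2·0 = 0
  col β: 3·2 + 1·-4 + 2·-1 + 2·0 + 2·0 + 2·0 = 0
  col γ: 3·2 + 1·0 + 2·0 + 2·-3 + 2·0 + 2·0 = 0
  col δ: 3·0 + 1·2 + 2·0 + 2·0 + 2·-1 + 2·0 = 0
  col ε: 3·-2 + 1·0 + 2·0 + 2·0 + 2·1 + 2·2 = 0

y = (P0:3, P1:1, P2:2, P3:2, P4:2, P5:2)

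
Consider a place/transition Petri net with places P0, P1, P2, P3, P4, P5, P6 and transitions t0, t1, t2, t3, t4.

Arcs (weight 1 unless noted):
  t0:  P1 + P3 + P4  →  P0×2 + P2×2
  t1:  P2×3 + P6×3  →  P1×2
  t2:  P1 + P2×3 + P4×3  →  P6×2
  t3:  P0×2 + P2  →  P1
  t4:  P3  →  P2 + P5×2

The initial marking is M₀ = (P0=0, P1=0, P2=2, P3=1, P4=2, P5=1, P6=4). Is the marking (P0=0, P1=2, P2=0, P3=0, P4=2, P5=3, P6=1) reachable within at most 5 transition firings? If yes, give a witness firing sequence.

step 1: fire t4:  (P0=0, P1=0, P2=2, P3=1, P4=2, P5=1, P6=4) → (P0=0, P1=0, P2=3, P3=0, P4=2, P5=3, P6=4)
step 2: fire t1:  (P0=0, P1=0, P2=3, P3=0, P4=2, P5=3, P6=4) → (P0=0, P1=2, P2=0, P3=0, P4=2, P5=3, P6=1)

YES — reachable via ⟨t4, t1⟩ (2 firings)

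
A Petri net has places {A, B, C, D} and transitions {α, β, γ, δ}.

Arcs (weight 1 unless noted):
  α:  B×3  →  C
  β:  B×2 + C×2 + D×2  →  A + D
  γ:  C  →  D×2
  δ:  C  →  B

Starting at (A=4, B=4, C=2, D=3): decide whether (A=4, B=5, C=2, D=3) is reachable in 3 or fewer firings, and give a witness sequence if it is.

depth 0: 1 marking
depth 1: 5 markings reached so far
depth 2: 10 markings reached so far
depth 3: 14 markings reached so far
target is not among the 14 markings reachable within 3 steps

NO — not reachable within 3 firings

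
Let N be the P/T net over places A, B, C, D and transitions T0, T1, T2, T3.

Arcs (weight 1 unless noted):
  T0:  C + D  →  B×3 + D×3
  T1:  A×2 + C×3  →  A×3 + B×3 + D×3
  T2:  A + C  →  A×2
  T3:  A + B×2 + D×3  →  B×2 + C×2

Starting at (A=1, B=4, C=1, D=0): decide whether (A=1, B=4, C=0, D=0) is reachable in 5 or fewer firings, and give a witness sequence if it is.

NO — not reachable within 5 firings

depth 0: 1 marking
depth 1: 2 markings reached so far
depth 2: 2 markings reached so far
(frontier empty at depth 2; search complete)
target is not among the 2 markings reachable within 5 steps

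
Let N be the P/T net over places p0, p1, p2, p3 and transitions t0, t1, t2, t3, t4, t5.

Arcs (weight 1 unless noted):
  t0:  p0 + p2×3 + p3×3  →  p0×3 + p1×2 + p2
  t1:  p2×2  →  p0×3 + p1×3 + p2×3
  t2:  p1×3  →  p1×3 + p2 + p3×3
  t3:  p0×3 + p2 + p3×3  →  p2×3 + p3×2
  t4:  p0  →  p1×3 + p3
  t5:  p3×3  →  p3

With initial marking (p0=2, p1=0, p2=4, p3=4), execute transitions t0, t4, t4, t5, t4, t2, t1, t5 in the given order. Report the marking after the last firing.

step 1: fire t0:  (p0=2, p1=0, p2=4, p3=4) → (p0=4, p1=2, p2=2, p3=1)
step 2: fire t4:  (p0=4, p1=2, p2=2, p3=1) → (p0=3, p1=5, p2=2, p3=2)
step 3: fire t4:  (p0=3, p1=5, p2=2, p3=2) → (p0=2, p1=8, p2=2, p3=3)
step 4: fire t5:  (p0=2, p1=8, p2=2, p3=3) → (p0=2, p1=8, p2=2, p3=1)
step 5: fire t4:  (p0=2, p1=8, p2=2, p3=1) → (p0=1, p1=11, p2=2, p3=2)
step 6: fire t2:  (p0=1, p1=11, p2=2, p3=2) → (p0=1, p1=11, p2=3, p3=5)
step 7: fire t1:  (p0=1, p1=11, p2=3, p3=5) → (p0=4, p1=14, p2=4, p3=5)
step 8: fire t5:  (p0=4, p1=14, p2=4, p3=5) → (p0=4, p1=14, p2=4, p3=3)

(p0=4, p1=14, p2=4, p3=3)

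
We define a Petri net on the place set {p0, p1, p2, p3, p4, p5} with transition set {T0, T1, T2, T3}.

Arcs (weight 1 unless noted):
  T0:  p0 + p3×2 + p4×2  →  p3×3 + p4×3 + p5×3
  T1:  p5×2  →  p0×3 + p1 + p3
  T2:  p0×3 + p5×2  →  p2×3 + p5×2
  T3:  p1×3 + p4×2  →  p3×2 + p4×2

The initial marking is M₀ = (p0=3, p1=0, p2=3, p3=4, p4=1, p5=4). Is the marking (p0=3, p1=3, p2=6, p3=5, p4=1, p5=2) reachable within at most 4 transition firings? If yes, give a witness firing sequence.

NO — not reachable within 4 firings

depth 0: 1 marking
depth 1: 3 markings reached so far
depth 2: 5 markings reached so far
depth 3: 7 markings reached so far
depth 4: 8 markings reached so far
target is not among the 8 markings reachable within 4 steps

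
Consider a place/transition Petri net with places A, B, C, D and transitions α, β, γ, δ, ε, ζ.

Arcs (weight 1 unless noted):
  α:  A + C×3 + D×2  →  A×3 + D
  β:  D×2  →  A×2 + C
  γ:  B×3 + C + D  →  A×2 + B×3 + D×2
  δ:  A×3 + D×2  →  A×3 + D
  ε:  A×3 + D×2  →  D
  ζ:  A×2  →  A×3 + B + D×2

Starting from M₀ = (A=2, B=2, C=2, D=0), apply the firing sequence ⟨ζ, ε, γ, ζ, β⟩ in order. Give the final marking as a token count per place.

(A=5, B=4, C=2, D=2)

step 1: fire ζ:  (A=2, B=2, C=2, D=0) → (A=3, B=3, C=2, D=2)
step 2: fire ε:  (A=3, B=3, C=2, D=2) → (A=0, B=3, C=2, D=1)
step 3: fire γ:  (A=0, B=3, C=2, D=1) → (A=2, B=3, C=1, D=2)
step 4: fire ζ:  (A=2, B=3, C=1, D=2) → (A=3, B=4, C=1, D=4)
step 5: fire β:  (A=3, B=4, C=1, D=4) → (A=5, B=4, C=2, D=2)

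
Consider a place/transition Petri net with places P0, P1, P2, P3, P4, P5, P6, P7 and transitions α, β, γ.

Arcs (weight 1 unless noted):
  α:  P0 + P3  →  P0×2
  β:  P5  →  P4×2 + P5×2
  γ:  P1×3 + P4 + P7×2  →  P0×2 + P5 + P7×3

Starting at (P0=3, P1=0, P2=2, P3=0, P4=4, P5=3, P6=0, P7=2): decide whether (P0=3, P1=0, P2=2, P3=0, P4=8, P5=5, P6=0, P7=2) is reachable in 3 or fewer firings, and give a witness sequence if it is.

step 1: fire β:  (P0=3, P1=0, P2=2, P3=0, P4=4, P5=3, P6=0, P7=2) → (P0=3, P1=0, P2=2, P3=0, P4=6, P5=4, P6=0, P7=2)
step 2: fire β:  (P0=3, P1=0, P2=2, P3=0, P4=6, P5=4, P6=0, P7=2) → (P0=3, P1=0, P2=2, P3=0, P4=8, P5=5, P6=0, P7=2)

YES — reachable via ⟨β, β⟩ (2 firings)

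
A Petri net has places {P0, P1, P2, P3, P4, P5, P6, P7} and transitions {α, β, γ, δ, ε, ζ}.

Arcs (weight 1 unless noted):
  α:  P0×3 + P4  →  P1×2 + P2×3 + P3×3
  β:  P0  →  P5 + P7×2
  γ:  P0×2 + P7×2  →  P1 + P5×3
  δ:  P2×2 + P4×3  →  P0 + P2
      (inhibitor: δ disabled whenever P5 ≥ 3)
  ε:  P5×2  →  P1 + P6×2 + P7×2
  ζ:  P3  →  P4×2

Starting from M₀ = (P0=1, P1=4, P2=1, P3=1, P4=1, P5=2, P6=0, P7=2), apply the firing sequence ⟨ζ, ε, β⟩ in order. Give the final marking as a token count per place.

step 1: fire ζ:  (P0=1, P1=4, P2=1, P3=1, P4=1, P5=2, P6=0, P7=2) → (P0=1, P1=4, P2=1, P3=0, P4=3, P5=2, P6=0, P7=2)
step 2: fire ε:  (P0=1, P1=4, P2=1, P3=0, P4=3, P5=2, P6=0, P7=2) → (P0=1, P1=5, P2=1, P3=0, P4=3, P5=0, P6=2, P7=4)
step 3: fire β:  (P0=1, P1=5, P2=1, P3=0, P4=3, P5=0, P6=2, P7=4) → (P0=0, P1=5, P2=1, P3=0, P4=3, P5=1, P6=2, P7=6)

(P0=0, P1=5, P2=1, P3=0, P4=3, P5=1, P6=2, P7=6)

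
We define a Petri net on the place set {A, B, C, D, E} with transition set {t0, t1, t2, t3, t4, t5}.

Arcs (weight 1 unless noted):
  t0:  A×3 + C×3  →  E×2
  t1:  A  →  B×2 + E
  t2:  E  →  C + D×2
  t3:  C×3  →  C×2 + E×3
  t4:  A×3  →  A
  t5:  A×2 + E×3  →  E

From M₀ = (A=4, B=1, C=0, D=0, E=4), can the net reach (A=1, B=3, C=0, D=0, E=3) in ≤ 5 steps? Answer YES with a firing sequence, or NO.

step 1: fire t1:  (A=4, B=1, C=0, D=0, E=4) → (A=3, B=3, C=0, D=0, E=5)
step 2: fire t5:  (A=3, B=3, C=0, D=0, E=5) → (A=1, B=3, C=0, D=0, E=3)

YES — reachable via ⟨t1, t5⟩ (2 firings)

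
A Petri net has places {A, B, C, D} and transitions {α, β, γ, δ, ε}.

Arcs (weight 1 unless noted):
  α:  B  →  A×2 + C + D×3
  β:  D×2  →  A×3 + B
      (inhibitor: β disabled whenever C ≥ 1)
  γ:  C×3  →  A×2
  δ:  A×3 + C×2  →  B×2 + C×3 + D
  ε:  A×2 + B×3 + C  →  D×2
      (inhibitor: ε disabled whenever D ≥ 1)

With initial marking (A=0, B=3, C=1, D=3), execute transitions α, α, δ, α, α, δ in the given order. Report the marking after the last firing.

step 1: fire α:  (A=0, B=3, C=1, D=3) → (A=2, B=2, C=2, D=6)
step 2: fire α:  (A=2, B=2, C=2, D=6) → (A=4, B=1, C=3, D=9)
step 3: fire δ:  (A=4, B=1, C=3, D=9) → (A=1, B=3, C=4, D=10)
step 4: fire α:  (A=1, B=3, C=4, D=10) → (A=3, B=2, C=5, D=13)
step 5: fire α:  (A=3, B=2, C=5, D=13) → (A=5, B=1, C=6, D=16)
step 6: fire δ:  (A=5, B=1, C=6, D=16) → (A=2, B=3, C=7, D=17)

(A=2, B=3, C=7, D=17)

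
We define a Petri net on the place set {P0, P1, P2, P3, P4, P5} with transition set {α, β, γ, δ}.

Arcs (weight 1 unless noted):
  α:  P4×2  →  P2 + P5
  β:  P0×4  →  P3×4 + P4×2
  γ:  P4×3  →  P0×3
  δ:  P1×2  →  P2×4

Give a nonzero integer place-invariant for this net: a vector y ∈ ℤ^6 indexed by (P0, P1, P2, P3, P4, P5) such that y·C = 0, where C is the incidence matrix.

y = (P0:2, P1:8, P2:4, P3:1, P4:2, P5:0)

Incidence matrix C (rows=places, cols=transitions):
        α    β    γ    δ
   P0   0   -4    3    0
   P1   0    0    0   -2
   P2   1    0    0    4
   P3   0    4    0    0
   P4  -2    2   -3    0
   P5   1    0    0    0

Candidate y = [2, 8, 4, 1, 2, 0]; check y·C column-wise:
  col α: 2·0 + 8·0 + 4·1 + 1·0 + 2·-2 + 0·1 = 0
  col β: 2·-4 + 8·0 + 4·0 + 1·4 + 2·2 = 0
  col γ: 2·3 + 8·0 + 4·0 + 1·0 + 2·-3 = 0
  col δ: 2·0 + 8·-2 + 4·4 + 1·0 + 2·0 = 0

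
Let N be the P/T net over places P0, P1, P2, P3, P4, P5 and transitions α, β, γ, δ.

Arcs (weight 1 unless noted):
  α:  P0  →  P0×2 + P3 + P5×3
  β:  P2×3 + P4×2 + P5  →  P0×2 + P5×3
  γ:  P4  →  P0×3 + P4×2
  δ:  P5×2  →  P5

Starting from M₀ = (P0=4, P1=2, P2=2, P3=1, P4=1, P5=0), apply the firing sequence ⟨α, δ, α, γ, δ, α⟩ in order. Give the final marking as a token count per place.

step 1: fire α:  (P0=4, P1=2, P2=2, P3=1, P4=1, P5=0) → (P0=5, P1=2, P2=2, P3=2, P4=1, P5=3)
step 2: fire δ:  (P0=5, P1=2, P2=2, P3=2, P4=1, P5=3) → (P0=5, P1=2, P2=2, P3=2, P4=1, P5=2)
step 3: fire α:  (P0=5, P1=2, P2=2, P3=2, P4=1, P5=2) → (P0=6, P1=2, P2=2, P3=3, P4=1, P5=5)
step 4: fire γ:  (P0=6, P1=2, P2=2, P3=3, P4=1, P5=5) → (P0=9, P1=2, P2=2, P3=3, P4=2, P5=5)
step 5: fire δ:  (P0=9, P1=2, P2=2, P3=3, P4=2, P5=5) → (P0=9, P1=2, P2=2, P3=3, P4=2, P5=4)
step 6: fire α:  (P0=9, P1=2, P2=2, P3=3, P4=2, P5=4) → (P0=10, P1=2, P2=2, P3=4, P4=2, P5=7)

(P0=10, P1=2, P2=2, P3=4, P4=2, P5=7)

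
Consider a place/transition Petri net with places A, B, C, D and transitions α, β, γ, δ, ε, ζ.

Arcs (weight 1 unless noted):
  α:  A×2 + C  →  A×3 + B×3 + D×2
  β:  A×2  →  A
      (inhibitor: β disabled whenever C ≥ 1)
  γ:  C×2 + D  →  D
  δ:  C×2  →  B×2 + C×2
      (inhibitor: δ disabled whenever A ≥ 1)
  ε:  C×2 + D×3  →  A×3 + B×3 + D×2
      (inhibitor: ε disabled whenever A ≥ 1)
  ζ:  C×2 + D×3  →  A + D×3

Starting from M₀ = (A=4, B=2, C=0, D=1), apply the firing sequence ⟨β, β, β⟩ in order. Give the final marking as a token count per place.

(A=1, B=2, C=0, D=1)

step 1: fire β:  (A=4, B=2, C=0, D=1) → (A=3, B=2, C=0, D=1)
step 2: fire β:  (A=3, B=2, C=0, D=1) → (A=2, B=2, C=0, D=1)
step 3: fire β:  (A=2, B=2, C=0, D=1) → (A=1, B=2, C=0, D=1)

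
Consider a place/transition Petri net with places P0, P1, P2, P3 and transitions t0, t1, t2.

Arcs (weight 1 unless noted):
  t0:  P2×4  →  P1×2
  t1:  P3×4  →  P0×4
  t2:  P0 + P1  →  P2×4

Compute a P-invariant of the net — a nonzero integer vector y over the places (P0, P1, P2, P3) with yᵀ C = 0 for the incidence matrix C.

Incidence matrix C (rows=places, cols=transitions):
       t0   t1   t2
   P0   0    4   -1
   P1   2    0   -1
   P2  -4    0    4
   P3   0   -4    0

Candidate y = [2, 2, 1, 2]; check y·C column-wise:
  col t0: 2·0 + 2·2 + 1·-4 + 2·0 = 0
  col t1: 2·4 + 2·0 + 1·0 + 2·-4 = 0
  col t2: 2·-1 + 2·-1 + 1·4 + 2·0 = 0

y = (P0:2, P1:2, P2:1, P3:2)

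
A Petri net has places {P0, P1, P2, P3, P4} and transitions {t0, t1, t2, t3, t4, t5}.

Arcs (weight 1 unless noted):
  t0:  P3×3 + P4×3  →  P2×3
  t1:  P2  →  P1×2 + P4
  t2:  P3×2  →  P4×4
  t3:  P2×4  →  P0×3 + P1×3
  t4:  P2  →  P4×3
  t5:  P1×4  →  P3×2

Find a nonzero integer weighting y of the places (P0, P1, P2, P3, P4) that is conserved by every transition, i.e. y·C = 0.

Incidence matrix C (rows=places, cols=transitions):
       t0   t1   t2   t3   t4   t5
   P0   0    0    0    3    0    0
   P1   0    2    0    3    0   -4
   P2   3   -1    0   -4   -1    0
   P3  -3    0   -2    0    0    2
   P4  -3    1    4    0    3    0

Candidate y = [3, 1, 3, 2, 1]; check y·C column-wise:
  col t0: 3·0 + 1·0 + 3·3 + 2·-3 + 1·-3 = 0
  col t1: 3·0 + 1·2 + 3·-1 + 2·0 + 1·1 = 0
  col t2: 3·0 + 1·0 + 3·0 + 2·-2 + 1·4 = 0
  col t3: 3·3 + 1·3 + 3·-4 + 2·0 + 1·0 = 0
  col t4: 3·0 + 1·0 + 3·-1 + 2·0 + 1·3 = 0
  col t5: 3·0 + 1·-4 + 3·0 + 2·2 + 1·0 = 0

y = (P0:3, P1:1, P2:3, P3:2, P4:1)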